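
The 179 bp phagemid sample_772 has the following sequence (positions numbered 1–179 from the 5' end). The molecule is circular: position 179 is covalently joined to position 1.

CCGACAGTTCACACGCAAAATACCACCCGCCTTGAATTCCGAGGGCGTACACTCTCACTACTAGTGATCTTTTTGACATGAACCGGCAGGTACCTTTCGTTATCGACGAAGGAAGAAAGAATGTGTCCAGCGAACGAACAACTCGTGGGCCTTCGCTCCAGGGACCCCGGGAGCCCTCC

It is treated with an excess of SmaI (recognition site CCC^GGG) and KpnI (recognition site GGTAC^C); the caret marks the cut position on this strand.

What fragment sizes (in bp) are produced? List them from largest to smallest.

The SmaI site (CCCGGG) starts at position 166.
SmaI cuts after base 3 of each site, so after position 168.
The KpnI site (GGTACC) starts at position 89.
KpnI cuts after base 5 of each site (before the last base), so after position 93.
Combined cut positions: 93, 168.
Circular molecule, 2 cuts → 2 fragments:
  94–168 → 75 bp
  169–179 then 1–93 → 11 + 93 = 104 bp
Sorted largest to smallest: 104, 75 bp.

104, 75 bp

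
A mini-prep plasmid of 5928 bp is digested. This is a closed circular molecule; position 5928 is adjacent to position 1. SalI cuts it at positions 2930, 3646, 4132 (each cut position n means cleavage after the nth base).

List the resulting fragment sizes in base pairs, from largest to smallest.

4726, 716, 486 bp

Circular molecule, 3 cuts → 3 fragments:
  3646 − 2930 = 716 bp
  4132 − 3646 = 486 bp
  wrap: 5928 − 4132 + 2930 = 4726 bp
Sorted largest to smallest: 4726, 716, 486 bp.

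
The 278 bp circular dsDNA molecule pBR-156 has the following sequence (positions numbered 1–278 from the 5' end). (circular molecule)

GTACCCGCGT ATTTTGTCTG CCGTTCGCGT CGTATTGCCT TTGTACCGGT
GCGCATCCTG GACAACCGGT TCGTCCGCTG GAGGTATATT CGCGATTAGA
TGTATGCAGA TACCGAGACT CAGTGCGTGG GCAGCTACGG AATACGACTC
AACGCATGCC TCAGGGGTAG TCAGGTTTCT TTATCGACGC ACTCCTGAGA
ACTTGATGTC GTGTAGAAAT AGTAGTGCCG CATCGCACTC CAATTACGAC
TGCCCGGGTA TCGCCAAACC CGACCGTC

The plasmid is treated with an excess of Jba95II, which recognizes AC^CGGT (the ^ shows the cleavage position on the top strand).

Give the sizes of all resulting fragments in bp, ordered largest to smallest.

Jba95II sites (ACCGGT) start at positions 45, 65.
Jba95II cuts after base 2 of each site, so after positions 46, 66.
Circular molecule, 2 cuts → 2 fragments:
  47–66 → 20 bp
  67–278 then 1–46 → 212 + 46 = 258 bp
Sorted largest to smallest: 258, 20 bp.

258, 20 bp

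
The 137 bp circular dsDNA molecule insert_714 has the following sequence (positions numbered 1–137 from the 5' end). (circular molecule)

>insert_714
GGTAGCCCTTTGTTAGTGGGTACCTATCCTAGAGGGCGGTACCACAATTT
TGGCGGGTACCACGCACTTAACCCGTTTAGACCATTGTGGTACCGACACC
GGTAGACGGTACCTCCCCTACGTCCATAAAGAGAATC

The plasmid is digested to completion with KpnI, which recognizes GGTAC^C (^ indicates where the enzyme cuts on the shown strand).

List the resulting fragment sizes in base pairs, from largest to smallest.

48, 33, 19, 19, 18 bp

KpnI sites (GGTACC) start at positions 19, 38, 56, 89, 108.
KpnI cuts after base 5 of each site (before the last base), so after positions 23, 42, 60, 93, 112.
Circular molecule, 5 cuts → 5 fragments:
  24–42 → 19 bp
  43–60 → 18 bp
  61–93 → 33 bp
  94–112 → 19 bp
  113–137 then 1–23 → 25 + 23 = 48 bp
Sorted largest to smallest: 48, 33, 19, 19, 18 bp.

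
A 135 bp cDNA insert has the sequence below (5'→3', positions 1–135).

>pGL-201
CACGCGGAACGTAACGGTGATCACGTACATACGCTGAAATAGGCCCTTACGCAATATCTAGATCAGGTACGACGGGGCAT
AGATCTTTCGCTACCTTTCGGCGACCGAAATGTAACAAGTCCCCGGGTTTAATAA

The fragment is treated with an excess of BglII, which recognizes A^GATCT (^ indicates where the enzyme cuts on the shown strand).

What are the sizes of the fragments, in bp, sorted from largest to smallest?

81, 54 bp

The BglII site (AGATCT) starts at position 81.
BglII cuts after the first base of each site, so after position 81.
Linear molecule, 1 cut → 2 fragments:
  1–81 → 81 bp
  82–135 → 54 bp
Sorted largest to smallest: 81, 54 bp.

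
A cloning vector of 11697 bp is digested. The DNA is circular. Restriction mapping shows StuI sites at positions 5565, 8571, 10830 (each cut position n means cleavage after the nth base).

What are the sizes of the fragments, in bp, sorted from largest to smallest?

Circular molecule, 3 cuts → 3 fragments:
  8571 − 5565 = 3006 bp
  10830 − 8571 = 2259 bp
  wrap: 11697 − 10830 + 5565 = 6432 bp
Sorted largest to smallest: 6432, 3006, 2259 bp.

6432, 3006, 2259 bp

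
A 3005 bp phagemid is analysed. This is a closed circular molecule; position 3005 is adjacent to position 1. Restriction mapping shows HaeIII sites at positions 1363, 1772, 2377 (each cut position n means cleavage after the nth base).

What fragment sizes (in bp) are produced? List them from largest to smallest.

Circular molecule, 3 cuts → 3 fragments:
  1772 − 1363 = 409 bp
  2377 − 1772 = 605 bp
  wrap: 3005 − 2377 + 1363 = 1991 bp
Sorted largest to smallest: 1991, 605, 409 bp.

1991, 605, 409 bp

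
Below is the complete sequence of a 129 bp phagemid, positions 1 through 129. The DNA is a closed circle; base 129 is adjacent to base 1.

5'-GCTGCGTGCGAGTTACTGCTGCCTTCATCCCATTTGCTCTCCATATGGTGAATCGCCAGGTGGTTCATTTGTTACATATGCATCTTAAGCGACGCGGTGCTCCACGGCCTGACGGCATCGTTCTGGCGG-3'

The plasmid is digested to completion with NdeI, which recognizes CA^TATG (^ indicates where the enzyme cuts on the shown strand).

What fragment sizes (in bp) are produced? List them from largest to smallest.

NdeI sites (CATATG) start at positions 42, 75.
NdeI cuts after base 2 of each site, so after positions 43, 76.
Circular molecule, 2 cuts → 2 fragments:
  44–76 → 33 bp
  77–129 then 1–43 → 53 + 43 = 96 bp
Sorted largest to smallest: 96, 33 bp.

96, 33 bp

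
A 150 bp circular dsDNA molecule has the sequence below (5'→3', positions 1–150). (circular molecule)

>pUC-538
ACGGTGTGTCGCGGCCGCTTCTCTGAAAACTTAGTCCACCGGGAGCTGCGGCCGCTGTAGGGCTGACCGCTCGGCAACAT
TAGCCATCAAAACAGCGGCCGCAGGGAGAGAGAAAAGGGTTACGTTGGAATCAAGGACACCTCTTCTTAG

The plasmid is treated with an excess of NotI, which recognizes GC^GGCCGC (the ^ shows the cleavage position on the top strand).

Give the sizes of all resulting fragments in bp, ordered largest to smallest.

66, 47, 37 bp

NotI sites (GCGGCCGC) start at positions 11, 48, 95.
NotI cuts after base 2 of each site, so after positions 12, 49, 96.
Circular molecule, 3 cuts → 3 fragments:
  13–49 → 37 bp
  50–96 → 47 bp
  97–150 then 1–12 → 54 + 12 = 66 bp
Sorted largest to smallest: 66, 47, 37 bp.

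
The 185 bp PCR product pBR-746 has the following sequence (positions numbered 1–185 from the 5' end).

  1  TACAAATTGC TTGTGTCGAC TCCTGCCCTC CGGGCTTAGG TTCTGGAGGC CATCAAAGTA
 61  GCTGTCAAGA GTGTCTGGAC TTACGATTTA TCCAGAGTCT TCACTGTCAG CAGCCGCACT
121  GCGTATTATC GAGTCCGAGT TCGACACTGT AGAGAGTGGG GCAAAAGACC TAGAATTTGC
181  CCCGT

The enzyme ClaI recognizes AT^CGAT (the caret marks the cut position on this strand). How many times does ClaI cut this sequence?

0

No occurrence of ATCGAT is present in the sequence.
ClaI does not cut: 0 sites.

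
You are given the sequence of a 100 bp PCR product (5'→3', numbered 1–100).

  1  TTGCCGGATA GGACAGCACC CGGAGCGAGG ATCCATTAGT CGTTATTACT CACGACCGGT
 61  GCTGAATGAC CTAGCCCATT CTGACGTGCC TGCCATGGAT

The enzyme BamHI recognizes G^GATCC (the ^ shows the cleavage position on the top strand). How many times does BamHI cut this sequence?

1

GGATCC occurs starting at position 29.
BamHI cuts at 1 site.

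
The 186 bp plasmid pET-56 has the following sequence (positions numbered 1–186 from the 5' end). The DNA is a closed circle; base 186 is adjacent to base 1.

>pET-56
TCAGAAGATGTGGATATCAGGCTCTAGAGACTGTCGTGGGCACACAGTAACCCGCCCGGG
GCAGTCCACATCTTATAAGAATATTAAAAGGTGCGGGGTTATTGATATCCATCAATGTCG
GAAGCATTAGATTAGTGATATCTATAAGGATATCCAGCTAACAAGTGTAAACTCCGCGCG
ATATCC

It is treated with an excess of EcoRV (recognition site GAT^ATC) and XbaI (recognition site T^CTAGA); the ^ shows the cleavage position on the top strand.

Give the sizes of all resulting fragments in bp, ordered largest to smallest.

83, 33, 31, 19, 12, 8 bp

EcoRV sites (GATATC) start at positions 13, 104, 137, 149, 180.
EcoRV cuts after base 3 of each site, so after positions 15, 106, 139, 151, 182.
The XbaI site (TCTAGA) starts at position 23.
XbaI cuts after the first base of each site, so after position 23.
Combined cut positions: 15, 23, 106, 139, 151, 182.
Circular molecule, 6 cuts → 6 fragments:
  16–23 → 8 bp
  24–106 → 83 bp
  107–139 → 33 bp
  140–151 → 12 bp
  152–182 → 31 bp
  183–186 then 1–15 → 4 + 15 = 19 bp
Sorted largest to smallest: 83, 33, 31, 19, 12, 8 bp.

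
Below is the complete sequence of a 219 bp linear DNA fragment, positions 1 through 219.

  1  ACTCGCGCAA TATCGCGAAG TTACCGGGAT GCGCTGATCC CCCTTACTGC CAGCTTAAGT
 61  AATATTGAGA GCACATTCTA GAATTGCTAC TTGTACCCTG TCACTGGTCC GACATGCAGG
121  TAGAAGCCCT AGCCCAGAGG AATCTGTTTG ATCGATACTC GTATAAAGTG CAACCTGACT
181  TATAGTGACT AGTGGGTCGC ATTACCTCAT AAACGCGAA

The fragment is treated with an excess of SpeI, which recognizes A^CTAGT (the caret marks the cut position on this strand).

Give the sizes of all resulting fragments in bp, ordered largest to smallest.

188, 31 bp

The SpeI site (ACTAGT) starts at position 188.
SpeI cuts after the first base of each site, so after position 188.
Linear molecule, 1 cut → 2 fragments:
  1–188 → 188 bp
  189–219 → 31 bp
Sorted largest to smallest: 188, 31 bp.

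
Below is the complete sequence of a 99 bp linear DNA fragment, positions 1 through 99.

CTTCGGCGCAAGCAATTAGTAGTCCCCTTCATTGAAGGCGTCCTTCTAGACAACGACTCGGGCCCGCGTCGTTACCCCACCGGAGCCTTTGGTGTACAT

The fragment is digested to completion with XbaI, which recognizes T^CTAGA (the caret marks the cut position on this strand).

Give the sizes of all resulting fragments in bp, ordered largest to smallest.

54, 45 bp

The XbaI site (TCTAGA) starts at position 45.
XbaI cuts after the first base of each site, so after position 45.
Linear molecule, 1 cut → 2 fragments:
  1–45 → 45 bp
  46–99 → 54 bp
Sorted largest to smallest: 54, 45 bp.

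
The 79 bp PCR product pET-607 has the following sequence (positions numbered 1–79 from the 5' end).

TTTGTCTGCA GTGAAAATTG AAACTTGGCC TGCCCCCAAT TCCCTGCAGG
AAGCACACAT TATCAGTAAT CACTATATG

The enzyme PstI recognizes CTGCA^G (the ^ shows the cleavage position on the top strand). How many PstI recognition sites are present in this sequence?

CTGCAG occurs starting at positions 6, 44.
PstI cuts at 2 sites.

2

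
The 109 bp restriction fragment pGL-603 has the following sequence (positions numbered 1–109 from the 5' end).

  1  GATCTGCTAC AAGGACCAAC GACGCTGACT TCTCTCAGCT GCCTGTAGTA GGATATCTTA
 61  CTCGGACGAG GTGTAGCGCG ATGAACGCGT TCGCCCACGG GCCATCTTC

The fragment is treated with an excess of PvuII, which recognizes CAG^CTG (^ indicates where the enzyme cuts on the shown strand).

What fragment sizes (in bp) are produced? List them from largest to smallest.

The PvuII site (CAGCTG) starts at position 36.
PvuII cuts after base 3 of each site, so after position 38.
Linear molecule, 1 cut → 2 fragments:
  1–38 → 38 bp
  39–109 → 71 bp
Sorted largest to smallest: 71, 38 bp.

71, 38 bp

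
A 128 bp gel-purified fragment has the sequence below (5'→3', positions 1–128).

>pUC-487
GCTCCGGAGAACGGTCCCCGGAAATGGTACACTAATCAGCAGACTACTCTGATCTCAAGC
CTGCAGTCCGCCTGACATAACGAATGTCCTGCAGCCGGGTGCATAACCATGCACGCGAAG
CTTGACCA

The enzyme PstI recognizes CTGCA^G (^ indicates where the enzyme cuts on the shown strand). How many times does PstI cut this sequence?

2

CTGCAG occurs starting at positions 61, 89.
PstI cuts at 2 sites.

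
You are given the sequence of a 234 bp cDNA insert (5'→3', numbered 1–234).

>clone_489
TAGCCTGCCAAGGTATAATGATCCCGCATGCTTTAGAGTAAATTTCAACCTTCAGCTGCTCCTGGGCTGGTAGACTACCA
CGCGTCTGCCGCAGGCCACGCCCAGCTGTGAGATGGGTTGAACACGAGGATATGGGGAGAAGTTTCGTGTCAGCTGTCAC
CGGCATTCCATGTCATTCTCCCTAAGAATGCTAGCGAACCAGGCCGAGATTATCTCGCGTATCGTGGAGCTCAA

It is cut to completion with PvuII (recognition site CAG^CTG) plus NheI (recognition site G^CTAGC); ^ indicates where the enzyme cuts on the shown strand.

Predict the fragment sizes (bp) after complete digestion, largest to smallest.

55, 50, 48, 44, 37 bp

PvuII sites (CAGCTG) start at positions 53, 103, 151.
PvuII cuts after base 3 of each site, so after positions 55, 105, 153.
The NheI site (GCTAGC) starts at position 190.
NheI cuts after the first base of each site, so after position 190.
Combined cut positions: 55, 105, 153, 190.
Linear molecule, 4 cuts → 5 fragments:
  1–55 → 55 bp
  56–105 → 50 bp
  106–153 → 48 bp
  154–190 → 37 bp
  191–234 → 44 bp
Sorted largest to smallest: 55, 50, 48, 44, 37 bp.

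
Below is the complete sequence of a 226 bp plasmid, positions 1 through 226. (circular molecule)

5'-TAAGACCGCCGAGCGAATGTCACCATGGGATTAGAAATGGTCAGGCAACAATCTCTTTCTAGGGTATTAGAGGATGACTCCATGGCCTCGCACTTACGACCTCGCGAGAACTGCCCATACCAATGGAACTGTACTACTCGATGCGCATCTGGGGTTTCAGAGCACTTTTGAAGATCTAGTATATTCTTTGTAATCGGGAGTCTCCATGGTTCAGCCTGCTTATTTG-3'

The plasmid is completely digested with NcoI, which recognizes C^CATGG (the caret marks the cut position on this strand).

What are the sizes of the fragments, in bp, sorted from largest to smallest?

124, 57, 45 bp

NcoI sites (CCATGG) start at positions 23, 80, 204.
NcoI cuts after the first base of each site, so after positions 23, 80, 204.
Circular molecule, 3 cuts → 3 fragments:
  24–80 → 57 bp
  81–204 → 124 bp
  205–226 then 1–23 → 22 + 23 = 45 bp
Sorted largest to smallest: 124, 57, 45 bp.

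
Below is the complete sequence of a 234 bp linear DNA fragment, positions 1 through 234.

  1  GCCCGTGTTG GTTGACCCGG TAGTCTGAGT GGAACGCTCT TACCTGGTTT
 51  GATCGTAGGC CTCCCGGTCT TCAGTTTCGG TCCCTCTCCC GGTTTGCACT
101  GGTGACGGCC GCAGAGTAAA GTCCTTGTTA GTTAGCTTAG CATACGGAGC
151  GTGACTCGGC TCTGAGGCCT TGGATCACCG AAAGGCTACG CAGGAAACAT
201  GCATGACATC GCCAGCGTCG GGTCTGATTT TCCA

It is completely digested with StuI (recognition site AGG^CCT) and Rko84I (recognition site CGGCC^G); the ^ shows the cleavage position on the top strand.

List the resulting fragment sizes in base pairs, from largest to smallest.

StuI sites (AGGCCT) start at positions 57, 165.
StuI cuts after base 3 of each site, so after positions 59, 167.
The Rko84I site (CGGCCG) starts at position 106.
Rko84I cuts after base 5 of each site (before the last base), so after position 110.
Combined cut positions: 59, 110, 167.
Linear molecule, 3 cuts → 4 fragments:
  1–59 → 59 bp
  60–110 → 51 bp
  111–167 → 57 bp
  168–234 → 67 bp
Sorted largest to smallest: 67, 59, 57, 51 bp.

67, 59, 57, 51 bp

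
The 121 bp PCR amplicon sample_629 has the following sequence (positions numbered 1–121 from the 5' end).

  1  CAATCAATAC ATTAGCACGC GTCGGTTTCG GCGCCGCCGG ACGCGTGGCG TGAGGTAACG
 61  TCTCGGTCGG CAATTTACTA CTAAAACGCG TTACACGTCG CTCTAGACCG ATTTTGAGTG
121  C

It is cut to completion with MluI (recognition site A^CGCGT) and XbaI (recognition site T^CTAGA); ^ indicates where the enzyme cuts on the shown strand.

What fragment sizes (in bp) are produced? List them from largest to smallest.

MluI sites (ACGCGT) start at positions 17, 41, 86.
MluI cuts after the first base of each site, so after positions 17, 41, 86.
The XbaI site (TCTAGA) starts at position 102.
XbaI cuts after the first base of each site, so after position 102.
Combined cut positions: 17, 41, 86, 102.
Linear molecule, 4 cuts → 5 fragments:
  1–17 → 17 bp
  18–41 → 24 bp
  42–86 → 45 bp
  87–102 → 16 bp
  103–121 → 19 bp
Sorted largest to smallest: 45, 24, 19, 17, 16 bp.

45, 24, 19, 17, 16 bp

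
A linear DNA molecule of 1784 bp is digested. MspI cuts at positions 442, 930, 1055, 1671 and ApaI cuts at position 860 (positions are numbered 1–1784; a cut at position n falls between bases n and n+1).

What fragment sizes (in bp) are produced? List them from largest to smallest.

616, 442, 418, 125, 113, 70 bp

Combined cut positions (sorted): 442, 860, 930, 1055, 1671.
Linear molecule, 5 cuts → 6 fragments:
  442 − 0 = 442 bp
  860 − 442 = 418 bp
  930 − 860 = 70 bp
  1055 − 930 = 125 bp
  1671 − 1055 = 616 bp
  1784 − 1671 = 113 bp
Sorted largest to smallest: 616, 442, 418, 125, 113, 70 bp.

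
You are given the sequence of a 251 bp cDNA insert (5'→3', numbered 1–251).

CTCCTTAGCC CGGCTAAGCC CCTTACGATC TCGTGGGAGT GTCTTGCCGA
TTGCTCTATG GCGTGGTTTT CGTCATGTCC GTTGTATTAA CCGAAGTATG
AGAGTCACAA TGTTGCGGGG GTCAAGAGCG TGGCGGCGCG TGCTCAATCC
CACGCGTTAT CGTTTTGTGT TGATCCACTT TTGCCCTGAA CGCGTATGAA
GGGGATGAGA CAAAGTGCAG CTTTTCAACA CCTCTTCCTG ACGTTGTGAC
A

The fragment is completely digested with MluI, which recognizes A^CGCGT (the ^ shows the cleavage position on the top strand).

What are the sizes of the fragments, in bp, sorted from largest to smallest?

152, 61, 38 bp

MluI sites (ACGCGT) start at positions 152, 190.
MluI cuts after the first base of each site, so after positions 152, 190.
Linear molecule, 2 cuts → 3 fragments:
  1–152 → 152 bp
  153–190 → 38 bp
  191–251 → 61 bp
Sorted largest to smallest: 152, 61, 38 bp.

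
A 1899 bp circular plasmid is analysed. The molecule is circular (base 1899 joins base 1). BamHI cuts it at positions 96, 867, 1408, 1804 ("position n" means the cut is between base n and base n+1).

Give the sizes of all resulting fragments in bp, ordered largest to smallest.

771, 541, 396, 191 bp

Circular molecule, 4 cuts → 4 fragments:
  867 − 96 = 771 bp
  1408 − 867 = 541 bp
  1804 − 1408 = 396 bp
  wrap: 1899 − 1804 + 96 = 191 bp
Sorted largest to smallest: 771, 541, 396, 191 bp.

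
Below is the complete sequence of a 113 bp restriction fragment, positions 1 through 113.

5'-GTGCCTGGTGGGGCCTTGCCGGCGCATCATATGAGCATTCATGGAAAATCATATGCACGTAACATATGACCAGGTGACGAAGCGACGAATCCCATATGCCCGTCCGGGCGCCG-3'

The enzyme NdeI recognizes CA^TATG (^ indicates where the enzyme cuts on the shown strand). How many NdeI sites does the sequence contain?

CATATG occurs starting at positions 28, 50, 63, 93.
NdeI cuts at 4 sites.

4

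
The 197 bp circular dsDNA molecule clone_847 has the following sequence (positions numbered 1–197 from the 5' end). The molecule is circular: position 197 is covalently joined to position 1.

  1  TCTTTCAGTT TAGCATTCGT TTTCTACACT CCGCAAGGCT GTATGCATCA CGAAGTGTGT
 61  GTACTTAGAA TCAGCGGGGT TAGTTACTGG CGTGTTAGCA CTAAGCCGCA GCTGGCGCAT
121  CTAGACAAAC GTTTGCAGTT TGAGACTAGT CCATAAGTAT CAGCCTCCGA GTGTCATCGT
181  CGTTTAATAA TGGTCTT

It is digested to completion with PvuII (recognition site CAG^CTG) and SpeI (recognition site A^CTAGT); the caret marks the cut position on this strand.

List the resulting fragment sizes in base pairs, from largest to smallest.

The PvuII site (CAGCTG) starts at position 109.
PvuII cuts after base 3 of each site, so after position 111.
The SpeI site (ACTAGT) starts at position 145.
SpeI cuts after the first base of each site, so after position 145.
Combined cut positions: 111, 145.
Circular molecule, 2 cuts → 2 fragments:
  112–145 → 34 bp
  146–197 then 1–111 → 52 + 111 = 163 bp
Sorted largest to smallest: 163, 34 bp.

163, 34 bp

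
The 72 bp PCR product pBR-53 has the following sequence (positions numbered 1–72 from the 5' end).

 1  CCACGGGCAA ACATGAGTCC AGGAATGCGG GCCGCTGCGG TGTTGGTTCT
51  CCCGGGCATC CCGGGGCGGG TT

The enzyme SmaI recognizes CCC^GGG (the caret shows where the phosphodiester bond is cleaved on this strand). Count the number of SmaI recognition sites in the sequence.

2

CCCGGG occurs starting at positions 51, 60.
SmaI cuts at 2 sites.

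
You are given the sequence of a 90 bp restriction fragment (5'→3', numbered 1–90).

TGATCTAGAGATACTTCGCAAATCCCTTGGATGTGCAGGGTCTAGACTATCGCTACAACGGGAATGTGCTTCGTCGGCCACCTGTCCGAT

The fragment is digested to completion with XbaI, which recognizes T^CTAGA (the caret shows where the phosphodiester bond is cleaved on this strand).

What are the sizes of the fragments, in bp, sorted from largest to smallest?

49, 37, 4 bp

XbaI sites (TCTAGA) start at positions 4, 41.
XbaI cuts after the first base of each site, so after positions 4, 41.
Linear molecule, 2 cuts → 3 fragments:
  1–4 → 4 bp
  5–41 → 37 bp
  42–90 → 49 bp
Sorted largest to smallest: 49, 37, 4 bp.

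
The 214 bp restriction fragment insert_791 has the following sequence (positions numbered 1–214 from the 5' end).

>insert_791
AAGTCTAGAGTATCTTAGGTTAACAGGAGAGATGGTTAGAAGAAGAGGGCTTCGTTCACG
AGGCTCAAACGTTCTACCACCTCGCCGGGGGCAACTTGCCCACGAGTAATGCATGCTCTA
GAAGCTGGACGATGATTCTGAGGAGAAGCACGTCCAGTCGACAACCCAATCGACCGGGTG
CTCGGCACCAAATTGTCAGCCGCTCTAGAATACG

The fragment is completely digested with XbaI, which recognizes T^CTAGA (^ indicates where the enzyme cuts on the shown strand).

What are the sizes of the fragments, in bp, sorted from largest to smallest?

113, 87, 10, 4 bp

XbaI sites (TCTAGA) start at positions 4, 117, 204.
XbaI cuts after the first base of each site, so after positions 4, 117, 204.
Linear molecule, 3 cuts → 4 fragments:
  1–4 → 4 bp
  5–117 → 113 bp
  118–204 → 87 bp
  205–214 → 10 bp
Sorted largest to smallest: 113, 87, 10, 4 bp.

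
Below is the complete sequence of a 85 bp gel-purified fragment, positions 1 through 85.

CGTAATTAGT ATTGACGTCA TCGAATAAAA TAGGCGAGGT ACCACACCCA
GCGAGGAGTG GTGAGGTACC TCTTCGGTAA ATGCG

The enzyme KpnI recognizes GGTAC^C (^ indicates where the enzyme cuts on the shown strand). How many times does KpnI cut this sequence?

GGTACC occurs starting at positions 38, 65.
KpnI cuts at 2 sites.

2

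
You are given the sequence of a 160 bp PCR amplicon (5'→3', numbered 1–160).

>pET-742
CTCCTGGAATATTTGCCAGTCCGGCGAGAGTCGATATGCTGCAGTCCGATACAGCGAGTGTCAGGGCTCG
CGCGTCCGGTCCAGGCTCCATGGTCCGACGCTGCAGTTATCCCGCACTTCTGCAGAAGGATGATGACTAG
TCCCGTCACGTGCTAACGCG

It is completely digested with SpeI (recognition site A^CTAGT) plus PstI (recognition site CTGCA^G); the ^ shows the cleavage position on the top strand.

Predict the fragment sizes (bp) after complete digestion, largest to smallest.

The SpeI site (ACTAGT) starts at position 136.
SpeI cuts after the first base of each site, so after position 136.
PstI sites (CTGCAG) start at positions 39, 101, 120.
PstI cuts after base 5 of each site (before the last base), so after positions 43, 105, 124.
Combined cut positions: 43, 105, 124, 136.
Linear molecule, 4 cuts → 5 fragments:
  1–43 → 43 bp
  44–105 → 62 bp
  106–124 → 19 bp
  125–136 → 12 bp
  137–160 → 24 bp
Sorted largest to smallest: 62, 43, 24, 19, 12 bp.

62, 43, 24, 19, 12 bp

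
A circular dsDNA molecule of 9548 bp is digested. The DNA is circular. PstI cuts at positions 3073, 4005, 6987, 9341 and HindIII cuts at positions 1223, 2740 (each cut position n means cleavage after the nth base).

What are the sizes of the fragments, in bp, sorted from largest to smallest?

2982, 2354, 1517, 1430, 932, 333 bp

Combined cut positions (sorted): 1223, 2740, 3073, 4005, 6987, 9341.
Circular molecule, 6 cuts → 6 fragments:
  2740 − 1223 = 1517 bp
  3073 − 2740 = 333 bp
  4005 − 3073 = 932 bp
  6987 − 4005 = 2982 bp
  9341 − 6987 = 2354 bp
  wrap: 9548 − 9341 + 1223 = 1430 bp
Sorted largest to smallest: 2982, 2354, 1517, 1430, 932, 333 bp.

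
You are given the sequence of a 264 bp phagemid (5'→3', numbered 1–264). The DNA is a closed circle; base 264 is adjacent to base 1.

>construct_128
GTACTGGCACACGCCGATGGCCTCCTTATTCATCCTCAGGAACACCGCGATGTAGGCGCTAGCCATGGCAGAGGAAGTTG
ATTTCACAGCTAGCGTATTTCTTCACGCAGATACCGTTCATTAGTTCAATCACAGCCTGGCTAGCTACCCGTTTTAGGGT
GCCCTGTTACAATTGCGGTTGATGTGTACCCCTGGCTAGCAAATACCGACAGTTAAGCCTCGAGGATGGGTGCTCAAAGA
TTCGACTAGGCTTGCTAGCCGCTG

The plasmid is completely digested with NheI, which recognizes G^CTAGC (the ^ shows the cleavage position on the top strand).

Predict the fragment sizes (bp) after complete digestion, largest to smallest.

68, 59, 55, 51, 31 bp

NheI sites (GCTAGC) start at positions 58, 89, 140, 195, 254.
NheI cuts after the first base of each site, so after positions 58, 89, 140, 195, 254.
Circular molecule, 5 cuts → 5 fragments:
  59–89 → 31 bp
  90–140 → 51 bp
  141–195 → 55 bp
  196–254 → 59 bp
  255–264 then 1–58 → 10 + 58 = 68 bp
Sorted largest to smallest: 68, 59, 55, 51, 31 bp.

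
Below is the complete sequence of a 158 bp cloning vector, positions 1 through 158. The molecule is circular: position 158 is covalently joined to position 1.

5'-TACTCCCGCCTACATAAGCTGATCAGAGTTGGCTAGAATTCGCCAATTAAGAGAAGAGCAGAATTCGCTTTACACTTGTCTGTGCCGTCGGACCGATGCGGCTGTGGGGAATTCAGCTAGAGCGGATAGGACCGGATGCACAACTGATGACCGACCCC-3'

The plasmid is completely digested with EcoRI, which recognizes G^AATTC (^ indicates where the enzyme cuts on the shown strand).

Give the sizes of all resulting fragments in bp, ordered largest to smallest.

EcoRI sites (GAATTC) start at positions 36, 61, 109.
EcoRI cuts after the first base of each site, so after positions 36, 61, 109.
Circular molecule, 3 cuts → 3 fragments:
  37–61 → 25 bp
  62–109 → 48 bp
  110–158 then 1–36 → 49 + 36 = 85 bp
Sorted largest to smallest: 85, 48, 25 bp.

85, 48, 25 bp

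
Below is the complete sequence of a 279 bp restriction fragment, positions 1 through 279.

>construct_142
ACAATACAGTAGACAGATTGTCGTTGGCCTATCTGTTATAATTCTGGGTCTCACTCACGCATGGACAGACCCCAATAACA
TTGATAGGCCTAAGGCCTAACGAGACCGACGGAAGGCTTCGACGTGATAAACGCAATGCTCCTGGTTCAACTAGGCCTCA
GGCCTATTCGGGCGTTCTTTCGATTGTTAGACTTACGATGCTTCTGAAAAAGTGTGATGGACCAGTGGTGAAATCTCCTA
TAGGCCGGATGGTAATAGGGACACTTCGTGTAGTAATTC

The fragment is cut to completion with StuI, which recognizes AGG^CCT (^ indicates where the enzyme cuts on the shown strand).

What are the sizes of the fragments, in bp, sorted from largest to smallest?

117, 88, 60, 7, 7 bp

StuI sites (AGGCCT) start at positions 86, 93, 153, 160.
StuI cuts after base 3 of each site, so after positions 88, 95, 155, 162.
Linear molecule, 4 cuts → 5 fragments:
  1–88 → 88 bp
  89–95 → 7 bp
  96–155 → 60 bp
  156–162 → 7 bp
  163–279 → 117 bp
Sorted largest to smallest: 117, 88, 60, 7, 7 bp.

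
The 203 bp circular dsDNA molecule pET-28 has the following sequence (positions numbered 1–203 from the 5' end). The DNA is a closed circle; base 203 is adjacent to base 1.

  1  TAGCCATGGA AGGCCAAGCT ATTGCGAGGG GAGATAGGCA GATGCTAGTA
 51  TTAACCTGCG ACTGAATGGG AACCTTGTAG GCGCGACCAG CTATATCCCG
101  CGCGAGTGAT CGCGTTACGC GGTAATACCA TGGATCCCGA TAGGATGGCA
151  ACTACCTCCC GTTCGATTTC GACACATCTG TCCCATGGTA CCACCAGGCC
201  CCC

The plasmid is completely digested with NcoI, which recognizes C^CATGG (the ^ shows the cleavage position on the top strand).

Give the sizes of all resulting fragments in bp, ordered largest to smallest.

124, 55, 24 bp

NcoI sites (CCATGG) start at positions 4, 128, 183.
NcoI cuts after the first base of each site, so after positions 4, 128, 183.
Circular molecule, 3 cuts → 3 fragments:
  5–128 → 124 bp
  129–183 → 55 bp
  184–203 then 1–4 → 20 + 4 = 24 bp
Sorted largest to smallest: 124, 55, 24 bp.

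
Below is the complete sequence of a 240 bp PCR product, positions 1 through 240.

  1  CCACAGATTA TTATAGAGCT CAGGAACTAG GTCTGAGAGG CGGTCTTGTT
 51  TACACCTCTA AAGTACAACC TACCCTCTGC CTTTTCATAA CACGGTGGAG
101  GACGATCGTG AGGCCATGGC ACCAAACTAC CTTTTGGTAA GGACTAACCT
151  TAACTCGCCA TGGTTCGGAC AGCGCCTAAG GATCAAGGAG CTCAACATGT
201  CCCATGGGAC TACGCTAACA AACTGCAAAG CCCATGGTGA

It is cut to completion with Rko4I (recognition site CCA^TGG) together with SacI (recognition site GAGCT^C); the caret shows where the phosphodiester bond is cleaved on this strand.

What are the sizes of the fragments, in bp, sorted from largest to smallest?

Rko4I sites (CCATGG) start at positions 114, 158, 202, 232.
Rko4I cuts after base 3 of each site, so after positions 116, 160, 204, 234.
SacI sites (GAGCTC) start at positions 16, 188.
SacI cuts after base 5 of each site (before the last base), so after positions 20, 192.
Combined cut positions: 20, 116, 160, 192, 204, 234.
Linear molecule, 6 cuts → 7 fragments:
  1–20 → 20 bp
  21–116 → 96 bp
  117–160 → 44 bp
  161–192 → 32 bp
  193–204 → 12 bp
  205–234 → 30 bp
  235–240 → 6 bp
Sorted largest to smallest: 96, 44, 32, 30, 20, 12, 6 bp.

96, 44, 32, 30, 20, 12, 6 bp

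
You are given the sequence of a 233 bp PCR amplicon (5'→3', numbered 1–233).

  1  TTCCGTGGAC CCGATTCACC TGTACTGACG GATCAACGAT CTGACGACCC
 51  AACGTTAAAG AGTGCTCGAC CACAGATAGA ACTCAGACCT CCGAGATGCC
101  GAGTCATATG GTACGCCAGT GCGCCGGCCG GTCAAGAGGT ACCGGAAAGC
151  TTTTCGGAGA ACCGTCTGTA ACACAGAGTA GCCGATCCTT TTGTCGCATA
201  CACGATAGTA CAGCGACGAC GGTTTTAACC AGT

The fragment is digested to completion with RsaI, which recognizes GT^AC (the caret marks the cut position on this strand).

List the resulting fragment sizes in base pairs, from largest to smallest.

89, 69, 28, 24, 23 bp

RsaI sites (GTAC) start at positions 22, 111, 139, 208.
RsaI cuts after base 2 of each site, so after positions 23, 112, 140, 209.
Linear molecule, 4 cuts → 5 fragments:
  1–23 → 23 bp
  24–112 → 89 bp
  113–140 → 28 bp
  141–209 → 69 bp
  210–233 → 24 bp
Sorted largest to smallest: 89, 69, 28, 24, 23 bp.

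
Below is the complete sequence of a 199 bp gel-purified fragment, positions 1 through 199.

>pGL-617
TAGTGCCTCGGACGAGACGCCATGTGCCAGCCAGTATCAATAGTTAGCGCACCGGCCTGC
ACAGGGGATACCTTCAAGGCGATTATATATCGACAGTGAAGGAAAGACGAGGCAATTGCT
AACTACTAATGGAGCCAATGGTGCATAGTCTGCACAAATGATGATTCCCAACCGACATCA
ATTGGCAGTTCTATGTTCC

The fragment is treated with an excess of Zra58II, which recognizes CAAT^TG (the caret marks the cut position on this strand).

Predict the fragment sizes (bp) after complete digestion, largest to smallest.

116, 66, 17 bp

Zra58II sites (CAATTG) start at positions 113, 179.
Zra58II cuts after base 4 of each site, so after positions 116, 182.
Linear molecule, 2 cuts → 3 fragments:
  1–116 → 116 bp
  117–182 → 66 bp
  183–199 → 17 bp
Sorted largest to smallest: 116, 66, 17 bp.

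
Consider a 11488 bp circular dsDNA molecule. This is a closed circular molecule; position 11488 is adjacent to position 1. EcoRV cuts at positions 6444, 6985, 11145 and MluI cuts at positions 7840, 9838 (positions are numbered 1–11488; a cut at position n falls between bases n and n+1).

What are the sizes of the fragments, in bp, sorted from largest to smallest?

6787, 1998, 1307, 855, 541 bp

Combined cut positions (sorted): 6444, 6985, 7840, 9838, 11145.
Circular molecule, 5 cuts → 5 fragments:
  6985 − 6444 = 541 bp
  7840 − 6985 = 855 bp
  9838 − 7840 = 1998 bp
  11145 − 9838 = 1307 bp
  wrap: 11488 − 11145 + 6444 = 6787 bp
Sorted largest to smallest: 6787, 1998, 1307, 855, 541 bp.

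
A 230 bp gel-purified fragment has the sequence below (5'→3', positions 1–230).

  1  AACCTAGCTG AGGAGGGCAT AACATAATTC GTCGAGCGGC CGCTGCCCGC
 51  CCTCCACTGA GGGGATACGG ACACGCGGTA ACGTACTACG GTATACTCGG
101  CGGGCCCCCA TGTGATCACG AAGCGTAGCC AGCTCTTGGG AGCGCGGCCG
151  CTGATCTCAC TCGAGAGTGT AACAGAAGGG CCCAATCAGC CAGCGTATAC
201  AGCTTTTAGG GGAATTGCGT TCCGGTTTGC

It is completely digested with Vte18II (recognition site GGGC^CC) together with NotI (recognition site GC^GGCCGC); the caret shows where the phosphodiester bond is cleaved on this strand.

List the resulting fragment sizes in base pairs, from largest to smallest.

Vte18II sites (GGGCCC) start at positions 102, 178.
Vte18II cuts after base 4 of each site, so after positions 105, 181.
NotI sites (GCGGCCGC) start at positions 36, 144.
NotI cuts after base 2 of each site, so after positions 37, 145.
Combined cut positions: 37, 105, 145, 181.
Linear molecule, 4 cuts → 5 fragments:
  1–37 → 37 bp
  38–105 → 68 bp
  106–145 → 40 bp
  146–181 → 36 bp
  182–230 → 49 bp
Sorted largest to smallest: 68, 49, 40, 37, 36 bp.

68, 49, 40, 37, 36 bp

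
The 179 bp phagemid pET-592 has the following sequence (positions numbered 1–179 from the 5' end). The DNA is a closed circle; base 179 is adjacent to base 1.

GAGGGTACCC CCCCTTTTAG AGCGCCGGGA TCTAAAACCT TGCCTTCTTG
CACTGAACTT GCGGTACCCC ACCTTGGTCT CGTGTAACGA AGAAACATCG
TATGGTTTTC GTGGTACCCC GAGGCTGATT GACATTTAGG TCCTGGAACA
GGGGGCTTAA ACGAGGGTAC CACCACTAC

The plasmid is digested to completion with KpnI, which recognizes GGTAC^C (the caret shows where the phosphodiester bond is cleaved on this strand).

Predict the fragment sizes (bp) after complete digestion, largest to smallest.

KpnI sites (GGTACC) start at positions 4, 63, 113, 166.
KpnI cuts after base 5 of each site (before the last base), so after positions 8, 67, 117, 170.
Circular molecule, 4 cuts → 4 fragments:
  9–67 → 59 bp
  68–117 → 50 bp
  118–170 → 53 bp
  171–179 then 1–8 → 9 + 8 = 17 bp
Sorted largest to smallest: 59, 53, 50, 17 bp.

59, 53, 50, 17 bp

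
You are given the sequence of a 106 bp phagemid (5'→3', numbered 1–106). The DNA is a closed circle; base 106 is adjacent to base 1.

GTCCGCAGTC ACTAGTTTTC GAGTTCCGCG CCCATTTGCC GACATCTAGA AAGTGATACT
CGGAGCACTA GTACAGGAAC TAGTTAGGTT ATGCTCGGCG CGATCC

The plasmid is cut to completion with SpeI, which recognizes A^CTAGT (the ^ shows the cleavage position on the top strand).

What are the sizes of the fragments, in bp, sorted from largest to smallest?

56, 38, 12 bp

SpeI sites (ACTAGT) start at positions 11, 67, 79.
SpeI cuts after the first base of each site, so after positions 11, 67, 79.
Circular molecule, 3 cuts → 3 fragments:
  12–67 → 56 bp
  68–79 → 12 bp
  80–106 then 1–11 → 27 + 11 = 38 bp
Sorted largest to smallest: 56, 38, 12 bp.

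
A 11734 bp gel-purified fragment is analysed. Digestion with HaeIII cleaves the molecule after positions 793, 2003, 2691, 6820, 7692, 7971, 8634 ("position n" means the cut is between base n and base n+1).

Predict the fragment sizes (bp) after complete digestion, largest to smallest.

4129, 3100, 1210, 872, 793, 688, 663, 279 bp

Linear molecule, 7 cuts → 8 fragments:
  793 − 0 = 793 bp
  2003 − 793 = 1210 bp
  2691 − 2003 = 688 bp
  6820 − 2691 = 4129 bp
  7692 − 6820 = 872 bp
  7971 − 7692 = 279 bp
  8634 − 7971 = 663 bp
  11734 − 8634 = 3100 bp
Sorted largest to smallest: 4129, 3100, 1210, 872, 793, 688, 663, 279 bp.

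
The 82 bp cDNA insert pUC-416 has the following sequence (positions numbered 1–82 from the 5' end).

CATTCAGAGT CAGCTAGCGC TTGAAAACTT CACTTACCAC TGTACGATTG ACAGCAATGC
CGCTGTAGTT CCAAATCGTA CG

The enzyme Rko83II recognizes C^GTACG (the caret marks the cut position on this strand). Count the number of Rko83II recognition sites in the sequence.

1

CGTACG occurs starting at position 77.
Rko83II cuts at 1 site.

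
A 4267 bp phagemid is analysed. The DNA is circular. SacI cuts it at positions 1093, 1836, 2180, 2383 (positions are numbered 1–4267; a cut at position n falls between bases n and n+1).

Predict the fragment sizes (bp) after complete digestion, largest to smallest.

Circular molecule, 4 cuts → 4 fragments:
  1836 − 1093 = 743 bp
  2180 − 1836 = 344 bp
  2383 − 2180 = 203 bp
  wrap: 4267 − 2383 + 1093 = 2977 bp
Sorted largest to smallest: 2977, 743, 344, 203 bp.

2977, 743, 344, 203 bp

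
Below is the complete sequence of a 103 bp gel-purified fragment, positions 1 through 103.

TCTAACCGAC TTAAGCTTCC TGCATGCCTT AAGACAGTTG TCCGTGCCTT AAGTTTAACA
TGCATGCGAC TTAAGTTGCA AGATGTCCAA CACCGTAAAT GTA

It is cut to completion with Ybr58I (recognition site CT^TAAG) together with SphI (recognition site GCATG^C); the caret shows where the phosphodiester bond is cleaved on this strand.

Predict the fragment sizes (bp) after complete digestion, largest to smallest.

32, 20, 17, 15, 11, 5, 3 bp

Ybr58I sites (CTTAAG) start at positions 10, 28, 48, 70.
Ybr58I cuts after base 2 of each site, so after positions 11, 29, 49, 71.
SphI sites (GCATGC) start at positions 22, 62.
SphI cuts after base 5 of each site (before the last base), so after positions 26, 66.
Combined cut positions: 11, 26, 29, 49, 66, 71.
Linear molecule, 6 cuts → 7 fragments:
  1–11 → 11 bp
  12–26 → 15 bp
  27–29 → 3 bp
  30–49 → 20 bp
  50–66 → 17 bp
  67–71 → 5 bp
  72–103 → 32 bp
Sorted largest to smallest: 32, 20, 17, 15, 11, 5, 3 bp.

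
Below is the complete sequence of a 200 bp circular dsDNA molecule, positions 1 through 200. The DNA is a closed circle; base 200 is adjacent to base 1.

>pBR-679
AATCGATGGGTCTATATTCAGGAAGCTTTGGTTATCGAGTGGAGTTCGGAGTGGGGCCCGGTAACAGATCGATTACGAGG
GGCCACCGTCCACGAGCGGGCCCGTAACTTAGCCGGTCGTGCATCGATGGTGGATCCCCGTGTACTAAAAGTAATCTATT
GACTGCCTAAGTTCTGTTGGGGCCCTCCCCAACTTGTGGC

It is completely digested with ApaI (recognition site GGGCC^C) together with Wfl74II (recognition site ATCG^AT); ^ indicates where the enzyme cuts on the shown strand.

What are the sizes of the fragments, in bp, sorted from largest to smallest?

ApaI sites (GGGCCC) start at positions 54, 98, 180.
ApaI cuts after base 5 of each site (before the last base), so after positions 58, 102, 184.
Wfl74II sites (ATCGAT) start at positions 2, 68, 123.
Wfl74II cuts after base 4 of each site, so after positions 5, 71, 126.
Combined cut positions: 5, 58, 71, 102, 126, 184.
Circular molecule, 6 cuts → 6 fragments:
  6–58 → 53 bp
  59–71 → 13 bp
  72–102 → 31 bp
  103–126 → 24 bp
  127–184 → 58 bp
  185–200 then 1–5 → 16 + 5 = 21 bp
Sorted largest to smallest: 58, 53, 31, 24, 21, 13 bp.

58, 53, 31, 24, 21, 13 bp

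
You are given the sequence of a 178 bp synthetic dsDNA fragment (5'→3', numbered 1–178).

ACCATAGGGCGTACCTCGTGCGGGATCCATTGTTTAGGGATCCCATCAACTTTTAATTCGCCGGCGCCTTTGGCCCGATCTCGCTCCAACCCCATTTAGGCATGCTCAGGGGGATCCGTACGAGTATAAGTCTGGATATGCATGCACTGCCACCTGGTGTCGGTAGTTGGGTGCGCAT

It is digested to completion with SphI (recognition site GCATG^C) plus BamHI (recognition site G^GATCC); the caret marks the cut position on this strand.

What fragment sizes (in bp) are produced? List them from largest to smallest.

66, 34, 32, 23, 15, 8 bp

SphI sites (GCATGC) start at positions 100, 140.
SphI cuts after base 5 of each site (before the last base), so after positions 104, 144.
BamHI sites (GGATCC) start at positions 23, 38, 112.
BamHI cuts after the first base of each site, so after positions 23, 38, 112.
Combined cut positions: 23, 38, 104, 112, 144.
Linear molecule, 5 cuts → 6 fragments:
  1–23 → 23 bp
  24–38 → 15 bp
  39–104 → 66 bp
  105–112 → 8 bp
  113–144 → 32 bp
  145–178 → 34 bp
Sorted largest to smallest: 66, 34, 32, 23, 15, 8 bp.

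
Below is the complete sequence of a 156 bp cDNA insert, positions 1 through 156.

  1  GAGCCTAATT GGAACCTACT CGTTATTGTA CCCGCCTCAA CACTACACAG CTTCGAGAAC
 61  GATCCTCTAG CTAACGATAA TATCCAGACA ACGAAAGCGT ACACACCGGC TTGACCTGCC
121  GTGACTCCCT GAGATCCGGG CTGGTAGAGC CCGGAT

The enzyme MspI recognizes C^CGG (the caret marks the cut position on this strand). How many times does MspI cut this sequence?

CCGG occurs starting at positions 106, 136, 151.
MspI cuts at 3 sites.

3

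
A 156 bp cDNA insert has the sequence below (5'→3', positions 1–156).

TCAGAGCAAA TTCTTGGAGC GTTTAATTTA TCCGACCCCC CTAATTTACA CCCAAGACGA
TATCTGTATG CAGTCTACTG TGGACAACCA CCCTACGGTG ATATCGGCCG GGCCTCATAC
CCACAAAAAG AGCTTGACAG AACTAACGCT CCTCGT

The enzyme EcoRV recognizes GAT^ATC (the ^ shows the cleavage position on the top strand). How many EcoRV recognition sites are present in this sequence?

2

GATATC occurs starting at positions 59, 100.
EcoRV cuts at 2 sites.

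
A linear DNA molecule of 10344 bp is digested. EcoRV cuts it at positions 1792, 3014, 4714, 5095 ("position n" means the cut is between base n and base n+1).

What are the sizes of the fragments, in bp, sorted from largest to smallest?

Linear molecule, 4 cuts → 5 fragments:
  1792 − 0 = 1792 bp
  3014 − 1792 = 1222 bp
  4714 − 3014 = 1700 bp
  5095 − 4714 = 381 bp
  10344 − 5095 = 5249 bp
Sorted largest to smallest: 5249, 1792, 1700, 1222, 381 bp.

5249, 1792, 1700, 1222, 381 bp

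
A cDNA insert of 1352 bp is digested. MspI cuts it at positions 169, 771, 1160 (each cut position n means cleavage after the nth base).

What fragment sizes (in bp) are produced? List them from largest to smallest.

602, 389, 192, 169 bp

Linear molecule, 3 cuts → 4 fragments:
  169 − 0 = 169 bp
  771 − 169 = 602 bp
  1160 − 771 = 389 bp
  1352 − 1160 = 192 bp
Sorted largest to smallest: 602, 389, 192, 169 bp.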